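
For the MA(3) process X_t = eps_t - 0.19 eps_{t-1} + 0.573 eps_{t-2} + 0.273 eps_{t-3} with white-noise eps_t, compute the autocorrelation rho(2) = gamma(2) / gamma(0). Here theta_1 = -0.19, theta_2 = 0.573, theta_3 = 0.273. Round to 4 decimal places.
\rho(2) = 0.3622

For an MA(q) process with theta_0 = 1, the autocovariance is
  gamma(k) = sigma^2 * sum_{i=0..q-k} theta_i * theta_{i+k},
and rho(k) = gamma(k) / gamma(0). Sigma^2 cancels.
  numerator   = (1)*(0.573) + (-0.19)*(0.273) = 0.52113.
  denominator = (1)^2 + (-0.19)^2 + (0.573)^2 + (0.273)^2 = 1.438958.
  rho(2) = 0.52113 / 1.438958 = 0.3622.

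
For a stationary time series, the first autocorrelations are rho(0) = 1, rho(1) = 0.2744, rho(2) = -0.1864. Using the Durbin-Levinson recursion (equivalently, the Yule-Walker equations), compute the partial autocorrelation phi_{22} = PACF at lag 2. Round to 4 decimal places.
\phi_{22} = -0.2830

The PACF at lag k is phi_{kk}, the last component of the solution
to the Yule-Walker system G_k phi = r_k where
  (G_k)_{ij} = rho(|i - j|), (r_k)_i = rho(i), i,j = 1..k.
Equivalently, Durbin-Levinson gives phi_{kk} iteratively:
  phi_{11} = rho(1)
  phi_{kk} = [rho(k) - sum_{j=1..k-1} phi_{k-1,j} rho(k-j)]
            / [1 - sum_{j=1..k-1} phi_{k-1,j} rho(j)],
  phi_{k,j} = phi_{k-1,j} - phi_{kk} phi_{k-1,k-j},  j = 1..k-1.
Step k = 1:
  phi_11 = rho(1) = 0.2744.
Step k = 2:
  phi_22 = [rho(2) - phi_11 rho(1)] / [1 - phi_11 rho(1)] = [-0.1864 - (0.2744)(0.2744)] / [1 - (0.2744)(0.2744)]
         = -0.26169536 / 0.92470464 = -0.283.
Therefore phi_{22} = -0.2830.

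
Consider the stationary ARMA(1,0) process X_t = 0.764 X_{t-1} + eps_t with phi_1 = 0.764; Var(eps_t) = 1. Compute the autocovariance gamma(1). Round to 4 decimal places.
\gamma(1) = 1.8352

Multiply the model equation by X_{t-k} and take expectations. With theta_0 = psi_0 = 1 and psi_j the MA(infinity) weights, this gives
  gamma(k) - sum_i phi_i gamma(k-i) = c_k,
  c_k = sigma^2 * sum_{j=k..q} theta_j psi_{j-k}   (c_k = 0 for k > q),
using gamma(-m) = gamma(m).
Pure AR (q = 0): c_0 = sigma^2 = 1, c_k = 0 for k >= 1.
Equations for k = 0 and k = 1 (AR order 1):
  gamma(0) = phi_1 gamma(1) + c_0
  gamma(1) = phi_1 gamma(0) + c_1
Substituting the second into the first: gamma(0) (1 - phi_1^2) = c_0 + phi_1 c_1, so
  gamma(0) = c_0 / (1 - phi_1^2) = 1 / (1 - (0.764)^2) = 1 / 0.416304 = 2.402091.
  gamma(1) = phi_1 gamma(0) = (0.764)(2.402091) = 1.835197.
Therefore gamma(1) = 1.8352 (to 4 decimal places).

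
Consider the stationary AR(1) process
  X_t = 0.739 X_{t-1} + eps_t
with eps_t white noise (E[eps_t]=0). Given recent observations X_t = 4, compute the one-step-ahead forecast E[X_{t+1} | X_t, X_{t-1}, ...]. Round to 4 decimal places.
E[X_{t+1} \mid \mathcal F_t] = 2.9560

For an AR(p) model X_t = c + sum_i phi_i X_{t-i} + eps_t, the
one-step-ahead conditional mean is
  E[X_{t+1} | X_t, ...] = c + sum_i phi_i X_{t+1-i}.
Substitute known values:
  E[X_{t+1} | ...] = (0.739) * (4)
                   = 2.9560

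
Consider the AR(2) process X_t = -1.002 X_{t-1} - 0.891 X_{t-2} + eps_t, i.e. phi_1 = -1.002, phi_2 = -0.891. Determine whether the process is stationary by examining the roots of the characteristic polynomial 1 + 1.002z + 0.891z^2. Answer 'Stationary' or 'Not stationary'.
\text{Stationary}

The AR(p) characteristic polynomial is P(z) = 1 + 1.002z + 0.891z^2.
Stationarity requires all roots to lie outside the unit circle, i.e. |z| > 1 for every root.
Set 1 + (1.002) z + (0.891) z^2 = 0, i.e. a z^2 + b z + c = 0 with a = 0.891, b = 1.002, c = 1.
Discriminant D = b^2 - 4ac = (1.002)^2 - 4*(0.891)*1 = 1.004004 - (3.564) = -2.559996.
D < 0, so the roots are the complex-conjugate pair z = (-b +/- i sqrt(-D)) / (2a) = -0.5623 +/- 0.8979i.
For a conjugate pair |z|^2 = z * conj(z) = (product of roots) = c/a = 1/(0.891) = 1.122334, so |z| = sqrt(1.122334) = 1.0594 for both roots.
Moduli of all roots: 1.0594, 1.0594.
All moduli strictly greater than 1? Yes.
Verdict: Stationary.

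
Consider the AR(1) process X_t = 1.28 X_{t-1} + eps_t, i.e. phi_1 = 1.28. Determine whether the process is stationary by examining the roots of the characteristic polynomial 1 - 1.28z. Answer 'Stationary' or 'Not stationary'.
\text{Not stationary}

The AR(p) characteristic polynomial is P(z) = 1 - 1.28z.
Stationarity requires all roots to lie outside the unit circle, i.e. |z| > 1 for every root.
This is linear in z: 1 + (-1.28) z = 0  =>  z = -1/(-1.28) = 0.78125,  |z| = 0.78125.
Moduli of all roots: 0.7812.
All moduli strictly greater than 1? No.
Verdict: Not stationary.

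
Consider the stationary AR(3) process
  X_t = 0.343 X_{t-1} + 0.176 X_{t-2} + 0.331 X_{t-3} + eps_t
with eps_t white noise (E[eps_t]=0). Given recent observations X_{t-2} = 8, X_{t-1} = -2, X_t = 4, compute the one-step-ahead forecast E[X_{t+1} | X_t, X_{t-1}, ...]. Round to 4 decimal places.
E[X_{t+1} \mid \mathcal F_t] = 3.6680

For an AR(p) model X_t = c + sum_i phi_i X_{t-i} + eps_t, the
one-step-ahead conditional mean is
  E[X_{t+1} | X_t, ...] = c + sum_i phi_i X_{t+1-i}.
Substitute known values:
  E[X_{t+1} | ...] = (0.343) * (4) + (0.176) * (-2) + (0.331) * (8)
                   = 3.6680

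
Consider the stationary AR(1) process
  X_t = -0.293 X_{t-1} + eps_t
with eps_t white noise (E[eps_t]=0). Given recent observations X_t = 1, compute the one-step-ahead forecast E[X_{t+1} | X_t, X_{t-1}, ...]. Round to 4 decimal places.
E[X_{t+1} \mid \mathcal F_t] = -0.2930

For an AR(p) model X_t = c + sum_i phi_i X_{t-i} + eps_t, the
one-step-ahead conditional mean is
  E[X_{t+1} | X_t, ...] = c + sum_i phi_i X_{t+1-i}.
Substitute known values:
  E[X_{t+1} | ...] = (-0.293) * (1)
                   = -0.2930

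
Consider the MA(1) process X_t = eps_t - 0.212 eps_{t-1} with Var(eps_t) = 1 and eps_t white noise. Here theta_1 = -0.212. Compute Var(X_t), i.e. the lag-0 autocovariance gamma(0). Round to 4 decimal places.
\gamma(0) = 1.0449

For an MA(q) process X_t = eps_t + sum_i theta_i eps_{t-i} with
Var(eps_t) = sigma^2, the variance is
  gamma(0) = sigma^2 * (1 + sum_i theta_i^2).
  sum_i theta_i^2 = (-0.212)^2 = 0.044944.
  gamma(0) = 1 * (1 + 0.044944) = 1 * 1.044944 = 1.044944, which rounds to 1.0449.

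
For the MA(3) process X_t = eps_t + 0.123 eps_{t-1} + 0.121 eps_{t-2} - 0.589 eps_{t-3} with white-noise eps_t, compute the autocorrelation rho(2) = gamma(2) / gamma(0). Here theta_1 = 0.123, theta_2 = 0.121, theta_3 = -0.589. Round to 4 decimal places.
\rho(2) = 0.0353

For an MA(q) process with theta_0 = 1, the autocovariance is
  gamma(k) = sigma^2 * sum_{i=0..q-k} theta_i * theta_{i+k},
and rho(k) = gamma(k) / gamma(0). Sigma^2 cancels.
  numerator   = (1)*(0.121) + (0.123)*(-0.589) = 0.048553.
  denominator = (1)^2 + (0.123)^2 + (0.121)^2 + (-0.589)^2 = 1.376691.
  rho(2) = 0.048553 / 1.376691 = 0.0353.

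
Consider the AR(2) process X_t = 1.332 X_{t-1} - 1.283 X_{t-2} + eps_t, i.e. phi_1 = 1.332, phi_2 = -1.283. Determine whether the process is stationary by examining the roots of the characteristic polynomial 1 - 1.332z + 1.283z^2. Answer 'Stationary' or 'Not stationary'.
\text{Not stationary}

The AR(p) characteristic polynomial is P(z) = 1 - 1.332z + 1.283z^2.
Stationarity requires all roots to lie outside the unit circle, i.e. |z| > 1 for every root.
Set 1 + (-1.332) z + (1.283) z^2 = 0, i.e. a z^2 + b z + c = 0 with a = 1.283, b = -1.332, c = 1.
Discriminant D = b^2 - 4ac = (-1.332)^2 - 4*(1.283)*1 = 1.774224 - (5.132) = -3.357776.
D < 0, so the roots are the complex-conjugate pair z = (-b +/- i sqrt(-D)) / (2a) = 0.5191 +/- 0.7141i.
For a conjugate pair |z|^2 = z * conj(z) = (product of roots) = c/a = 1/(1.283) = 0.779423, so |z| = sqrt(0.779423) = 0.8828 for both roots.
Moduli of all roots: 0.8828, 0.8828.
All moduli strictly greater than 1? No.
Verdict: Not stationary.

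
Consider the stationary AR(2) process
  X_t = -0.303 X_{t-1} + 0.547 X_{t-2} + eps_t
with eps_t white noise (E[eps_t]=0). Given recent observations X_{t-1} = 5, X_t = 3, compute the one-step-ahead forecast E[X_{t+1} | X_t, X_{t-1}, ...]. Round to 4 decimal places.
E[X_{t+1} \mid \mathcal F_t] = 1.8260

For an AR(p) model X_t = c + sum_i phi_i X_{t-i} + eps_t, the
one-step-ahead conditional mean is
  E[X_{t+1} | X_t, ...] = c + sum_i phi_i X_{t+1-i}.
Substitute known values:
  E[X_{t+1} | ...] = (-0.303) * (3) + (0.547) * (5)
                   = 1.8260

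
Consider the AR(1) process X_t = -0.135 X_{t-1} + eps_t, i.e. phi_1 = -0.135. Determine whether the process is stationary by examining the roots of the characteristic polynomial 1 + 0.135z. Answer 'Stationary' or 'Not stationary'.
\text{Stationary}

The AR(p) characteristic polynomial is P(z) = 1 + 0.135z.
Stationarity requires all roots to lie outside the unit circle, i.e. |z| > 1 for every root.
This is linear in z: 1 + (0.135) z = 0  =>  z = -1/(0.135) = -7.407407,  |z| = 7.407407.
Moduli of all roots: 7.4074.
All moduli strictly greater than 1? Yes.
Verdict: Stationary.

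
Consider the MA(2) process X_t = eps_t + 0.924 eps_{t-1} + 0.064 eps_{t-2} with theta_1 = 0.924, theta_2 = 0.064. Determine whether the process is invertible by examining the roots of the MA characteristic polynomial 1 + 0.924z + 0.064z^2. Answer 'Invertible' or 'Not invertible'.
\text{Invertible}

The MA(q) characteristic polynomial is P(z) = 1 + 0.924z + 0.064z^2.
Invertibility requires all roots to lie outside the unit circle, i.e. |z| > 1 for every root.
Set 1 + (0.924) z + (0.064) z^2 = 0, i.e. a z^2 + b z + c = 0 with a = 0.064, b = 0.924, c = 1.
Discriminant D = b^2 - 4ac = (0.924)^2 - 4*(0.064)*1 = 0.853776 - (0.256) = 0.597776.
D >= 0, so the roots are real: z = (-b +/- sqrt(D)) / (2a) = (-0.924 +/- 0.77316) / (0.128).
  z_1 = (-0.924 + 0.77316) / (0.128) = -1.1784,   |z_1| = 1.1784.
  z_2 = (-0.924 - 0.77316) / (0.128) = -13.2591,   |z_2| = 13.2591.
Moduli of all roots: 1.1784, 13.2591.
All moduli strictly greater than 1? Yes.
Verdict: Invertible.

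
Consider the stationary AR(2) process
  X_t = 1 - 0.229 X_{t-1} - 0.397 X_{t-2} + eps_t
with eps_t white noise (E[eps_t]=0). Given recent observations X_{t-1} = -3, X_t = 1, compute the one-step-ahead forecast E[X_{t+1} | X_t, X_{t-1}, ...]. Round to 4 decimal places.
E[X_{t+1} \mid \mathcal F_t] = 1.9620

For an AR(p) model X_t = c + sum_i phi_i X_{t-i} + eps_t, the
one-step-ahead conditional mean is
  E[X_{t+1} | X_t, ...] = c + sum_i phi_i X_{t+1-i}.
Substitute known values:
  E[X_{t+1} | ...] = 1 + (-0.229) * (1) + (-0.397) * (-3)
                   = 1.9620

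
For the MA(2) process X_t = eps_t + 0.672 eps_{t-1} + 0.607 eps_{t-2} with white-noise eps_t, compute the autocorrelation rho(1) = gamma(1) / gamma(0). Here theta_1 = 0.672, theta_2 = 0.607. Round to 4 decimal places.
\rho(1) = 0.5933

For an MA(q) process with theta_0 = 1, the autocovariance is
  gamma(k) = sigma^2 * sum_{i=0..q-k} theta_i * theta_{i+k},
and rho(k) = gamma(k) / gamma(0). Sigma^2 cancels.
  numerator   = (1)*(0.672) + (0.672)*(0.607) = 1.079904.
  denominator = (1)^2 + (0.672)^2 + (0.607)^2 = 1.820033.
  rho(1) = 1.079904 / 1.820033 = 0.5933.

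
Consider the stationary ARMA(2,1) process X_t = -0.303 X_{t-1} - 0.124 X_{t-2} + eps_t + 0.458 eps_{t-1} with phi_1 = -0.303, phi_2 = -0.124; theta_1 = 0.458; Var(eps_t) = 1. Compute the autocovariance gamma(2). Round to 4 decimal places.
\gamma(2) = -0.1681

Multiply the model equation by X_{t-k} and take expectations. With theta_0 = psi_0 = 1 and psi_j the MA(infinity) weights, this gives
  gamma(k) - sum_i phi_i gamma(k-i) = c_k,
  c_k = sigma^2 * sum_{j=k..q} theta_j psi_{j-k}   (c_k = 0 for k > q),
using gamma(-m) = gamma(m).
psi-weights needed (psi_j = theta_j + sum_i phi_i psi_{j-i}):
  psi_1 = theta_1 + phi_1 = 0.458 + (-0.303) = 0.155
Right-hand sides:
  c_0 = sigma^2 (1 + theta_1 psi_1) = 1 * (1 + (0.458)(0.155)) = 1 * 1.07099 = 1.07099
  c_1 = sigma^2 theta_1 = 1 * (0.458) = 0.458
  c_2 = 0
Equations for k = 0, 1, 2 (AR order 2, c_2 = 0):
  (E0) gamma(0) = phi_1 gamma(1) + phi_2 gamma(2) + c_0
  (E1) gamma(1) = phi_1 gamma(0) + phi_2 gamma(1) + c_1
  (E2) gamma(2) = phi_1 gamma(1) + phi_2 gamma(0)
From (E1): gamma(1) = A gamma(0) + B with
  A = phi_1 / (1 - phi_2) = -0.303 / 1.124 = -0.269573,   B = c_1 / (1 - phi_2) = 0.458 / 1.124 = 0.407473.
Insert (E2) into (E0): gamma(0) (1 - phi_2^2) = phi_1 (1 + phi_2) gamma(1) + c_0.
  phi_1 (1 + phi_2) = (-0.303)(0.876) = -0.265428,   1 - phi_2^2 = 0.984624.
Replace gamma(1) by A gamma(0) + B and collect gamma(0):
  gamma(0) [0.984624 - (-0.265428)(-0.269573)] = (-0.265428)(0.407473) + 1.07099
  gamma(0) * 0.913072 = 0.962835
  gamma(0) = 0.962835 / 0.913072 = 1.054501.
  gamma(1) = A gamma(0) + B = (-0.269573)(1.054501) + (0.407473) = 0.123208.
  gamma(2) = phi_1 gamma(1) + phi_2 gamma(0) = (-0.303)(0.123208) + (-0.124)(1.054501) = -0.16809.
Therefore gamma(2) = -0.1681 (to 4 decimal places).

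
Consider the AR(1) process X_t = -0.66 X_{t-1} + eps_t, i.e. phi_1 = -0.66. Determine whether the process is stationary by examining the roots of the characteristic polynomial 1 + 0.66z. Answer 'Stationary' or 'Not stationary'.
\text{Stationary}

The AR(p) characteristic polynomial is P(z) = 1 + 0.66z.
Stationarity requires all roots to lie outside the unit circle, i.e. |z| > 1 for every root.
This is linear in z: 1 + (0.66) z = 0  =>  z = -1/(0.66) = -1.515152,  |z| = 1.515152.
Moduli of all roots: 1.5152.
All moduli strictly greater than 1? Yes.
Verdict: Stationary.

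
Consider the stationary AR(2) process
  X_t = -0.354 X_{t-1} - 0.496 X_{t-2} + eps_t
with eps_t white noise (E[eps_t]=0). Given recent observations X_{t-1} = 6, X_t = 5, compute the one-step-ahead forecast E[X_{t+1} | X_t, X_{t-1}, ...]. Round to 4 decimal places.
E[X_{t+1} \mid \mathcal F_t] = -4.7460

For an AR(p) model X_t = c + sum_i phi_i X_{t-i} + eps_t, the
one-step-ahead conditional mean is
  E[X_{t+1} | X_t, ...] = c + sum_i phi_i X_{t+1-i}.
Substitute known values:
  E[X_{t+1} | ...] = (-0.354) * (5) + (-0.496) * (6)
                   = -4.7460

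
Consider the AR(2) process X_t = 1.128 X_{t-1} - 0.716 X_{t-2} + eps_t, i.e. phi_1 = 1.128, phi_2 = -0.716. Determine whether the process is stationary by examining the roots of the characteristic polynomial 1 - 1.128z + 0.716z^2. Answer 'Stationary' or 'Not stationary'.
\text{Stationary}

The AR(p) characteristic polynomial is P(z) = 1 - 1.128z + 0.716z^2.
Stationarity requires all roots to lie outside the unit circle, i.e. |z| > 1 for every root.
Set 1 + (-1.128) z + (0.716) z^2 = 0, i.e. a z^2 + b z + c = 0 with a = 0.716, b = -1.128, c = 1.
Discriminant D = b^2 - 4ac = (-1.128)^2 - 4*(0.716)*1 = 1.272384 - (2.864) = -1.591616.
D < 0, so the roots are the complex-conjugate pair z = (-b +/- i sqrt(-D)) / (2a) = 0.7877 +/- 0.881i.
For a conjugate pair |z|^2 = z * conj(z) = (product of roots) = c/a = 1/(0.716) = 1.396648, so |z| = sqrt(1.396648) = 1.1818 for both roots.
Moduli of all roots: 1.1818, 1.1818.
All moduli strictly greater than 1? Yes.
Verdict: Stationary.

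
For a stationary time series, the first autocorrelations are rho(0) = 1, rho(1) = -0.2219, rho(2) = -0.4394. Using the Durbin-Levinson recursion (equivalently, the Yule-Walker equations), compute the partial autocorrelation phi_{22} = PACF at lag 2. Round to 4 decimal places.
\phi_{22} = -0.5139

The PACF at lag k is phi_{kk}, the last component of the solution
to the Yule-Walker system G_k phi = r_k where
  (G_k)_{ij} = rho(|i - j|), (r_k)_i = rho(i), i,j = 1..k.
Equivalently, Durbin-Levinson gives phi_{kk} iteratively:
  phi_{11} = rho(1)
  phi_{kk} = [rho(k) - sum_{j=1..k-1} phi_{k-1,j} rho(k-j)]
            / [1 - sum_{j=1..k-1} phi_{k-1,j} rho(j)],
  phi_{k,j} = phi_{k-1,j} - phi_{kk} phi_{k-1,k-j},  j = 1..k-1.
Step k = 1:
  phi_11 = rho(1) = -0.2219.
Step k = 2:
  phi_22 = [rho(2) - phi_11 rho(1)] / [1 - phi_11 rho(1)] = [-0.4394 - (-0.2219)(-0.2219)] / [1 - (-0.2219)(-0.2219)]
         = -0.48863961 / 0.95076039 = -0.5139.
Therefore phi_{22} = -0.5139.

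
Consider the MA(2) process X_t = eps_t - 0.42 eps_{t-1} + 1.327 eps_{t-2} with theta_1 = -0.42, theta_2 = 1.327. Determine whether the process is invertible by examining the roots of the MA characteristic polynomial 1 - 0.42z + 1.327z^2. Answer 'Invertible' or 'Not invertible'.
\text{Not invertible}

The MA(q) characteristic polynomial is P(z) = 1 - 0.42z + 1.327z^2.
Invertibility requires all roots to lie outside the unit circle, i.e. |z| > 1 for every root.
Set 1 + (-0.42) z + (1.327) z^2 = 0, i.e. a z^2 + b z + c = 0 with a = 1.327, b = -0.42, c = 1.
Discriminant D = b^2 - 4ac = (-0.42)^2 - 4*(1.327)*1 = 0.1764 - (5.308) = -5.1316.
D < 0, so the roots are the complex-conjugate pair z = (-b +/- i sqrt(-D)) / (2a) = 0.1583 +/- 0.8535i.
For a conjugate pair |z|^2 = z * conj(z) = (product of roots) = c/a = 1/(1.327) = 0.75358, so |z| = sqrt(0.75358) = 0.8681 for both roots.
Moduli of all roots: 0.8681, 0.8681.
All moduli strictly greater than 1? No.
Verdict: Not invertible.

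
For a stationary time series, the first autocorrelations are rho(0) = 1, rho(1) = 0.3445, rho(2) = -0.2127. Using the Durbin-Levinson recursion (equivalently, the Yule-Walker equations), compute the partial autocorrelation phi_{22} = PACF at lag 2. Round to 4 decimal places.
\phi_{22} = -0.3760

The PACF at lag k is phi_{kk}, the last component of the solution
to the Yule-Walker system G_k phi = r_k where
  (G_k)_{ij} = rho(|i - j|), (r_k)_i = rho(i), i,j = 1..k.
Equivalently, Durbin-Levinson gives phi_{kk} iteratively:
  phi_{11} = rho(1)
  phi_{kk} = [rho(k) - sum_{j=1..k-1} phi_{k-1,j} rho(k-j)]
            / [1 - sum_{j=1..k-1} phi_{k-1,j} rho(j)],
  phi_{k,j} = phi_{k-1,j} - phi_{kk} phi_{k-1,k-j},  j = 1..k-1.
Step k = 1:
  phi_11 = rho(1) = 0.3445.
Step k = 2:
  phi_22 = [rho(2) - phi_11 rho(1)] / [1 - phi_11 rho(1)] = [-0.2127 - (0.3445)(0.3445)] / [1 - (0.3445)(0.3445)]
         = -0.33138025 / 0.88131975 = -0.376.
Therefore phi_{22} = -0.3760.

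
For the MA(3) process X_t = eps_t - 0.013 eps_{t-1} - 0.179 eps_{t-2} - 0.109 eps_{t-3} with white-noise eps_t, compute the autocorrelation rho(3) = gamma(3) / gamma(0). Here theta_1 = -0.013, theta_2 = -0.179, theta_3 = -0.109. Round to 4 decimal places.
\rho(3) = -0.1044

For an MA(q) process with theta_0 = 1, the autocovariance is
  gamma(k) = sigma^2 * sum_{i=0..q-k} theta_i * theta_{i+k},
and rho(k) = gamma(k) / gamma(0). Sigma^2 cancels.
  numerator   = (1)*(-0.109) = -0.109.
  denominator = (1)^2 + (-0.013)^2 + (-0.179)^2 + (-0.109)^2 = 1.044091.
  rho(3) = -0.109 / 1.044091 = -0.1044.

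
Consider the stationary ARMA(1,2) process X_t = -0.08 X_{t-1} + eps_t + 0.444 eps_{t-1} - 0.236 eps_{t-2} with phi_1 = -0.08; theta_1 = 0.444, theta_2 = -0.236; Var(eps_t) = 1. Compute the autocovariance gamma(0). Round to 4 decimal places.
\gamma(0) = 1.2032

Multiply the model equation by X_{t-k} and take expectations. With theta_0 = psi_0 = 1 and psi_j the MA(infinity) weights, this gives
  gamma(k) - sum_i phi_i gamma(k-i) = c_k,
  c_k = sigma^2 * sum_{j=k..q} theta_j psi_{j-k}   (c_k = 0 for k > q),
using gamma(-m) = gamma(m).
psi-weights needed (psi_j = theta_j + sum_i phi_i psi_{j-i}):
  psi_1 = theta_1 + phi_1 = 0.444 + (-0.08) = 0.364
  psi_2 = theta_2 + phi_1 psi_1 = -0.236 + (-0.08)(0.364) = -0.26512
Right-hand sides:
  c_0 = sigma^2 (1 + theta_1 psi_1 + theta_2 psi_2) = 1 * (1 + (0.444)(0.364) + (-0.236)(-0.26512)) = 1 * 1.224184 = 1.224184
  c_1 = sigma^2 (theta_1 + theta_2 psi_1) = 1 * (0.444 + (-0.236)(0.364)) = 0.358096
  c_2 = sigma^2 theta_2 = 1 * (-0.236) = -0.236
Equations for k = 0 and k = 1 (AR order 1):
  gamma(0) = phi_1 gamma(1) + c_0
  gamma(1) = phi_1 gamma(0) + c_1
Substituting the second into the first: gamma(0) (1 - phi_1^2) = c_0 + phi_1 c_1, so
  gamma(0) = (c_0 + phi_1 c_1) / (1 - phi_1^2) = (1.224184 + (-0.08)(0.358096)) / (1 - (-0.08)^2) = 1.195537 / 0.9936 = 1.203237.
Therefore gamma(0) = 1.2032 (to 4 decimal places).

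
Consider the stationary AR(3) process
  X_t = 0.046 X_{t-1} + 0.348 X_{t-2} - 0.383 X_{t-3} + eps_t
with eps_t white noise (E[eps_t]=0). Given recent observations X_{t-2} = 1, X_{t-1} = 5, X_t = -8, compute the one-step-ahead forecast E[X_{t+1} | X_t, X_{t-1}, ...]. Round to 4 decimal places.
E[X_{t+1} \mid \mathcal F_t] = 0.9890

For an AR(p) model X_t = c + sum_i phi_i X_{t-i} + eps_t, the
one-step-ahead conditional mean is
  E[X_{t+1} | X_t, ...] = c + sum_i phi_i X_{t+1-i}.
Substitute known values:
  E[X_{t+1} | ...] = (0.046) * (-8) + (0.348) * (5) + (-0.383) * (1)
                   = 0.9890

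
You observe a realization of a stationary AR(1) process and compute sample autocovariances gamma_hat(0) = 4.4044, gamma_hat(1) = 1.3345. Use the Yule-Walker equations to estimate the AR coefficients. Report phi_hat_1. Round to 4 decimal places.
\hat\phi_{1} = 0.3030

The Yule-Walker equations for an AR(p) process read, in matrix form,
  Gamma_p phi = r_p,   with   (Gamma_p)_{ij} = gamma(|i - j|),
                       (r_p)_i = gamma(i),   i,j = 1..p.
Substitute the sample gammas (Toeplitz matrix and right-hand side of size 1):
  Gamma_p = [[4.4044]]
  r_p     = [1.3345]
With p = 1 this is the single equation gamma(0) phi_1 = gamma(1):
  phi_hat_1 = gamma(1) / gamma(0) = 1.3345 / 4.4044 = 0.3030.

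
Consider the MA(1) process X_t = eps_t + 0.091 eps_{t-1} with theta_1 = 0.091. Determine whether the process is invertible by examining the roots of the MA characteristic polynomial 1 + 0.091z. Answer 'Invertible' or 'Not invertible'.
\text{Invertible}

The MA(q) characteristic polynomial is P(z) = 1 + 0.091z.
Invertibility requires all roots to lie outside the unit circle, i.e. |z| > 1 for every root.
This is linear in z: 1 + (0.091) z = 0  =>  z = -1/(0.091) = -10.989011,  |z| = 10.989011.
Moduli of all roots: 10.9890.
All moduli strictly greater than 1? Yes.
Verdict: Invertible.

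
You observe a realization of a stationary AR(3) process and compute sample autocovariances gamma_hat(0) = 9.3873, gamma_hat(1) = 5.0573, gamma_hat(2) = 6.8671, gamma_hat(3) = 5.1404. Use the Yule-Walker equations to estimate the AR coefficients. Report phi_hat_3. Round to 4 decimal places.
\hat\phi_{3} = 0.1460

The Yule-Walker equations for an AR(p) process read, in matrix form,
  Gamma_p phi = r_p,   with   (Gamma_p)_{ij} = gamma(|i - j|),
                       (r_p)_i = gamma(i),   i,j = 1..p.
Substitute the sample gammas (Toeplitz matrix and right-hand side of size 3):
  Gamma_p = [[9.3873, 5.0573, 6.8671], [5.0573, 9.3873, 5.0573], [6.8671, 5.0573, 9.3873]]
  r_p     = [5.0573, 6.8671, 5.1404]
Written out (R1..R3):
  (R1) 9.3873 phi_1 + 5.0573 phi_2 + 6.8671 phi_3 = 5.0573
  (R2) 5.0573 phi_1 + 9.3873 phi_2 + 5.0573 phi_3 = 6.8671
  (R3) 6.8671 phi_1 + 5.0573 phi_2 + 9.3873 phi_3 = 5.1404
Gaussian elimination:
  R2 <- R2 - (5.0573/9.3873) R1 = R2 - (0.538739) R1:  6.662738 phi_2 + 1.357729 phi_3 = 4.142538
  R3 <- R3 - (6.8671/9.3873) R1 = R3 - (0.731531) R1:  1.357729 phi_2 + 4.363804 phi_3 = 1.440829
  R3 <- R3 - (1.357729/6.662738) R2 = R3 - (0.203779) R2:  4.087127 phi_3 = 0.596665
Back-substitution:
  phi_hat_3 = 0.596665 / 4.087127 = 0.145986
  phi_hat_2 = (4.142538 - (1.357729)(0.145986)) / 6.662738 = 0.591998
  phi_hat_1 = (5.0573 - (5.0573)(0.591998) - (6.8671)(0.145986)) / 9.3873 = 0.113013
So phi_hat = [0.1130, 0.5920, 0.1460].
Therefore phi_hat_3 = 0.1460.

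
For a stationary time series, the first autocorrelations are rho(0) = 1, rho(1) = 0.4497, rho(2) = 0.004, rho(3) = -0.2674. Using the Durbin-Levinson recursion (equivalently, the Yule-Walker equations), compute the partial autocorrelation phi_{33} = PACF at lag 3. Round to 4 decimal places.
\phi_{33} = -0.2110

The PACF at lag k is phi_{kk}, the last component of the solution
to the Yule-Walker system G_k phi = r_k where
  (G_k)_{ij} = rho(|i - j|), (r_k)_i = rho(i), i,j = 1..k.
Equivalently, Durbin-Levinson gives phi_{kk} iteratively:
  phi_{11} = rho(1)
  phi_{kk} = [rho(k) - sum_{j=1..k-1} phi_{k-1,j} rho(k-j)]
            / [1 - sum_{j=1..k-1} phi_{k-1,j} rho(j)],
  phi_{k,j} = phi_{k-1,j} - phi_{kk} phi_{k-1,k-j},  j = 1..k-1.
Step k = 1:
  phi_11 = rho(1) = 0.4497.
Step k = 2:
  phi_22 = [rho(2) - phi_11 rho(1)] / [1 - phi_11 rho(1)] = [0.004 - (0.4497)(0.4497)] / [1 - (0.4497)(0.4497)]
         = -0.19823009 / 0.79776991 = -0.24848.
  Update: phi_21 = phi_11 - phi_22 phi_11 = 0.4497 - (-0.24848)(0.4497) = 0.561442.
Step k = 3:
  phi_33 = [rho(3) - phi_21 rho(2) - phi_22 rho(1)] / [1 - phi_21 rho(1) - phi_22 rho(2)]
    numerator   = -0.2674 - (0.561442)(0.004) - (-0.24848)(0.4497) = -0.15790418
    denominator = 1 - (0.561442)(0.4497) - (-0.24848)(0.004) = 0.74851364
  phi_33 = -0.15790418 / 0.74851364 = -0.211.
Therefore phi_{33} = -0.2110.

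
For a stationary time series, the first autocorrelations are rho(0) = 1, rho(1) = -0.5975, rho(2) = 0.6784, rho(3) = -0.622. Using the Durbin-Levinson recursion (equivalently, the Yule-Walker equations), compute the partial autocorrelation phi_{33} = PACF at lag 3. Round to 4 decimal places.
\phi_{33} = -0.2500

The PACF at lag k is phi_{kk}, the last component of the solution
to the Yule-Walker system G_k phi = r_k where
  (G_k)_{ij} = rho(|i - j|), (r_k)_i = rho(i), i,j = 1..k.
Equivalently, Durbin-Levinson gives phi_{kk} iteratively:
  phi_{11} = rho(1)
  phi_{kk} = [rho(k) - sum_{j=1..k-1} phi_{k-1,j} rho(k-j)]
            / [1 - sum_{j=1..k-1} phi_{k-1,j} rho(j)],
  phi_{k,j} = phi_{k-1,j} - phi_{kk} phi_{k-1,k-j},  j = 1..k-1.
Step k = 1:
  phi_11 = rho(1) = -0.5975.
Step k = 2:
  phi_22 = [rho(2) - phi_11 rho(1)] / [1 - phi_11 rho(1)] = [0.6784 - (-0.5975)(-0.5975)] / [1 - (-0.5975)(-0.5975)]
         = 0.32139375 / 0.64299375 = 0.49984.
  Update: phi_21 = phi_11 - phi_22 phi_11 = -0.5975 - (0.49984)(-0.5975) = -0.298846.
Step k = 3:
  phi_33 = [rho(3) - phi_21 rho(2) - phi_22 rho(1)] / [1 - phi_21 rho(1) - phi_22 rho(2)]
    numerator   = -0.622 - (-0.298846)(0.6784) - (0.49984)(-0.5975) = -0.12060882
    denominator = 1 - (-0.298846)(-0.5975) - (0.49984)(0.6784) = 0.48234842
  phi_33 = -0.12060882 / 0.48234842 = -0.25.
Therefore phi_{33} = -0.2500.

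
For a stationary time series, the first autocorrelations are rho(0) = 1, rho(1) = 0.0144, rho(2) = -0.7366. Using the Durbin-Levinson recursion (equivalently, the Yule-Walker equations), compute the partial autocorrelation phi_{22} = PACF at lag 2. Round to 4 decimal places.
\phi_{22} = -0.7370

The PACF at lag k is phi_{kk}, the last component of the solution
to the Yule-Walker system G_k phi = r_k where
  (G_k)_{ij} = rho(|i - j|), (r_k)_i = rho(i), i,j = 1..k.
Equivalently, Durbin-Levinson gives phi_{kk} iteratively:
  phi_{11} = rho(1)
  phi_{kk} = [rho(k) - sum_{j=1..k-1} phi_{k-1,j} rho(k-j)]
            / [1 - sum_{j=1..k-1} phi_{k-1,j} rho(j)],
  phi_{k,j} = phi_{k-1,j} - phi_{kk} phi_{k-1,k-j},  j = 1..k-1.
Step k = 1:
  phi_11 = rho(1) = 0.0144.
Step k = 2:
  phi_22 = [rho(2) - phi_11 rho(1)] / [1 - phi_11 rho(1)] = [-0.7366 - (0.0144)(0.0144)] / [1 - (0.0144)(0.0144)]
         = -0.73680736 / 0.99979264 = -0.737.
Therefore phi_{22} = -0.7370.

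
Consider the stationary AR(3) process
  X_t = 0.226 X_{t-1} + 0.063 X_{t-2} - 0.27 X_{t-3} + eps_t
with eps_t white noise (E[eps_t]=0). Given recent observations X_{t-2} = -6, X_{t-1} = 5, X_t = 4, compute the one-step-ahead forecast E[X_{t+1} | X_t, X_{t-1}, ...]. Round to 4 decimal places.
E[X_{t+1} \mid \mathcal F_t] = 2.8390

For an AR(p) model X_t = c + sum_i phi_i X_{t-i} + eps_t, the
one-step-ahead conditional mean is
  E[X_{t+1} | X_t, ...] = c + sum_i phi_i X_{t+1-i}.
Substitute known values:
  E[X_{t+1} | ...] = (0.226) * (4) + (0.063) * (5) + (-0.27) * (-6)
                   = 2.8390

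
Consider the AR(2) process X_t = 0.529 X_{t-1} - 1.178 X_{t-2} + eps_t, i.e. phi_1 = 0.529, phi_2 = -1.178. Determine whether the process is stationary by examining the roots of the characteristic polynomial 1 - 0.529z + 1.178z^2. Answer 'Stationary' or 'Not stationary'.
\text{Not stationary}

The AR(p) characteristic polynomial is P(z) = 1 - 0.529z + 1.178z^2.
Stationarity requires all roots to lie outside the unit circle, i.e. |z| > 1 for every root.
Set 1 + (-0.529) z + (1.178) z^2 = 0, i.e. a z^2 + b z + c = 0 with a = 1.178, b = -0.529, c = 1.
Discriminant D = b^2 - 4ac = (-0.529)^2 - 4*(1.178)*1 = 0.279841 - (4.712) = -4.432159.
D < 0, so the roots are the complex-conjugate pair z = (-b +/- i sqrt(-D)) / (2a) = 0.2245 +/- 0.8936i.
For a conjugate pair |z|^2 = z * conj(z) = (product of roots) = c/a = 1/(1.178) = 0.848896, so |z| = sqrt(0.848896) = 0.9214 for both roots.
Moduli of all roots: 0.9214, 0.9214.
All moduli strictly greater than 1? No.
Verdict: Not stationary.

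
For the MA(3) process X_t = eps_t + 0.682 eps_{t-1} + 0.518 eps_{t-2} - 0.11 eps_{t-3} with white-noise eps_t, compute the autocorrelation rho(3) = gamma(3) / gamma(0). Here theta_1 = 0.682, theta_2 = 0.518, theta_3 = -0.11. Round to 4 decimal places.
\rho(3) = -0.0630

For an MA(q) process with theta_0 = 1, the autocovariance is
  gamma(k) = sigma^2 * sum_{i=0..q-k} theta_i * theta_{i+k},
and rho(k) = gamma(k) / gamma(0). Sigma^2 cancels.
  numerator   = (1)*(-0.11) = -0.11.
  denominator = (1)^2 + (0.682)^2 + (0.518)^2 + (-0.11)^2 = 1.745548.
  rho(3) = -0.11 / 1.745548 = -0.0630.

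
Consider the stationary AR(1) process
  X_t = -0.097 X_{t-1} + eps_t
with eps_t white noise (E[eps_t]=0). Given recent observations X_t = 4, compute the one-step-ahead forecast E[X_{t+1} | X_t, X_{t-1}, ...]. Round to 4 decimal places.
E[X_{t+1} \mid \mathcal F_t] = -0.3880

For an AR(p) model X_t = c + sum_i phi_i X_{t-i} + eps_t, the
one-step-ahead conditional mean is
  E[X_{t+1} | X_t, ...] = c + sum_i phi_i X_{t+1-i}.
Substitute known values:
  E[X_{t+1} | ...] = (-0.097) * (4)
                   = -0.3880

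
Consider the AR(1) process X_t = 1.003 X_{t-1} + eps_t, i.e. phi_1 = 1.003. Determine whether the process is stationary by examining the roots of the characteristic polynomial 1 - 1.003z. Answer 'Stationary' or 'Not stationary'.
\text{Not stationary}

The AR(p) characteristic polynomial is P(z) = 1 - 1.003z.
Stationarity requires all roots to lie outside the unit circle, i.e. |z| > 1 for every root.
This is linear in z: 1 + (-1.003) z = 0  =>  z = -1/(-1.003) = 0.997009,  |z| = 0.997009.
Moduli of all roots: 0.9970.
All moduli strictly greater than 1? No.
Verdict: Not stationary.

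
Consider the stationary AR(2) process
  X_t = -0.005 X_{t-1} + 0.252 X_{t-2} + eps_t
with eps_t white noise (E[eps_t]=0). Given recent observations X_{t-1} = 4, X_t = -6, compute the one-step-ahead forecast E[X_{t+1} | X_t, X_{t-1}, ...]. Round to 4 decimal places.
E[X_{t+1} \mid \mathcal F_t] = 1.0380

For an AR(p) model X_t = c + sum_i phi_i X_{t-i} + eps_t, the
one-step-ahead conditional mean is
  E[X_{t+1} | X_t, ...] = c + sum_i phi_i X_{t+1-i}.
Substitute known values:
  E[X_{t+1} | ...] = (-0.005) * (-6) + (0.252) * (4)
                   = 1.0380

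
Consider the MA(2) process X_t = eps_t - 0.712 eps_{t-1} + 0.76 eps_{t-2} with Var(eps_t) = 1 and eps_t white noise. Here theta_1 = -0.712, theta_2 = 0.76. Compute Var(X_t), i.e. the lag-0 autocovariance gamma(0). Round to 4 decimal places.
\gamma(0) = 2.0845

For an MA(q) process X_t = eps_t + sum_i theta_i eps_{t-i} with
Var(eps_t) = sigma^2, the variance is
  gamma(0) = sigma^2 * (1 + sum_i theta_i^2).
  sum_i theta_i^2 = (-0.712)^2 + (0.76)^2 = 0.506944 + 0.5776 = 1.084544.
  gamma(0) = 1 * (1 + 1.084544) = 1 * 2.084544 = 2.084544, which rounds to 2.0845.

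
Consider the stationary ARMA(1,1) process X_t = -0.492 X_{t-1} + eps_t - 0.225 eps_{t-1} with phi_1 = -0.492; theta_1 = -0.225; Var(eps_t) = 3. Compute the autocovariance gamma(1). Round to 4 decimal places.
\gamma(1) = -3.1521

Multiply the model equation by X_{t-k} and take expectations. With theta_0 = psi_0 = 1 and psi_j the MA(infinity) weights, this gives
  gamma(k) - sum_i phi_i gamma(k-i) = c_k,
  c_k = sigma^2 * sum_{j=k..q} theta_j psi_{j-k}   (c_k = 0 for k > q),
using gamma(-m) = gamma(m).
psi-weights needed (psi_j = theta_j + sum_i phi_i psi_{j-i}):
  psi_1 = theta_1 + phi_1 = -0.225 + (-0.492) = -0.717
Right-hand sides:
  c_0 = sigma^2 (1 + theta_1 psi_1) = 3 * (1 + (-0.225)(-0.717)) = 3 * 1.161325 = 3.483975
  c_1 = sigma^2 theta_1 = 3 * (-0.225) = -0.675
  c_2 = 0
Equations for k = 0 and k = 1 (AR order 1):
  gamma(0) = phi_1 gamma(1) + c_0
  gamma(1) = phi_1 gamma(0) + c_1
Substituting the second into the first: gamma(0) (1 - phi_1^2) = c_0 + phi_1 c_1, so
  gamma(0) = (c_0 + phi_1 c_1) / (1 - phi_1^2) = (3.483975 + (-0.492)(-0.675)) / (1 - (-0.492)^2) = 3.816075 / 0.757936 = 5.034825.
  gamma(1) = phi_1 gamma(0) + c_1 = (-0.492)(5.034825) + (-0.675) = -3.152134.
Therefore gamma(1) = -3.1521 (to 4 decimal places).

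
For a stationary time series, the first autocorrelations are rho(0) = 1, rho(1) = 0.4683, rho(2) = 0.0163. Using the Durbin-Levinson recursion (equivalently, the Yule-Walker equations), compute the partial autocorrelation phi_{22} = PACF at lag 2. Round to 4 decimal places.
\phi_{22} = -0.2600

The PACF at lag k is phi_{kk}, the last component of the solution
to the Yule-Walker system G_k phi = r_k where
  (G_k)_{ij} = rho(|i - j|), (r_k)_i = rho(i), i,j = 1..k.
Equivalently, Durbin-Levinson gives phi_{kk} iteratively:
  phi_{11} = rho(1)
  phi_{kk} = [rho(k) - sum_{j=1..k-1} phi_{k-1,j} rho(k-j)]
            / [1 - sum_{j=1..k-1} phi_{k-1,j} rho(j)],
  phi_{k,j} = phi_{k-1,j} - phi_{kk} phi_{k-1,k-j},  j = 1..k-1.
Step k = 1:
  phi_11 = rho(1) = 0.4683.
Step k = 2:
  phi_22 = [rho(2) - phi_11 rho(1)] / [1 - phi_11 rho(1)] = [0.0163 - (0.4683)(0.4683)] / [1 - (0.4683)(0.4683)]
         = -0.20300489 / 0.78069511 = -0.26.
Therefore phi_{22} = -0.2600.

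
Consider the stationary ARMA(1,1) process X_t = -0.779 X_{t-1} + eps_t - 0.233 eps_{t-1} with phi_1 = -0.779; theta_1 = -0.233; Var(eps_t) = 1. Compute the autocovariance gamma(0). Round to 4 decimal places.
\gamma(0) = 3.6049

Multiply the model equation by X_{t-k} and take expectations. With theta_0 = psi_0 = 1 and psi_j the MA(infinity) weights, this gives
  gamma(k) - sum_i phi_i gamma(k-i) = c_k,
  c_k = sigma^2 * sum_{j=k..q} theta_j psi_{j-k}   (c_k = 0 for k > q),
using gamma(-m) = gamma(m).
psi-weights needed (psi_j = theta_j + sum_i phi_i psi_{j-i}):
  psi_1 = theta_1 + phi_1 = -0.233 + (-0.779) = -1.012
Right-hand sides:
  c_0 = sigma^2 (1 + theta_1 psi_1) = 1 * (1 + (-0.233)(-1.012)) = 1 * 1.235796 = 1.235796
  c_1 = sigma^2 theta_1 = 1 * (-0.233) = -0.233
  c_2 = 0
Equations for k = 0 and k = 1 (AR order 1):
  gamma(0) = phi_1 gamma(1) + c_0
  gamma(1) = phi_1 gamma(0) + c_1
Substituting the second into the first: gamma(0) (1 - phi_1^2) = c_0 + phi_1 c_1, so
  gamma(0) = (c_0 + phi_1 c_1) / (1 - phi_1^2) = (1.235796 + (-0.779)(-0.233)) / (1 - (-0.779)^2) = 1.417303 / 0.393159 = 3.60491.
Therefore gamma(0) = 3.6049 (to 4 decimal places).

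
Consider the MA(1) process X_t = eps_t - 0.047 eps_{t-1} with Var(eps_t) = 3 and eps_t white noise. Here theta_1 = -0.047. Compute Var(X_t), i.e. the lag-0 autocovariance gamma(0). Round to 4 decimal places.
\gamma(0) = 3.0066

For an MA(q) process X_t = eps_t + sum_i theta_i eps_{t-i} with
Var(eps_t) = sigma^2, the variance is
  gamma(0) = sigma^2 * (1 + sum_i theta_i^2).
  sum_i theta_i^2 = (-0.047)^2 = 0.002209.
  gamma(0) = 3 * (1 + 0.002209) = 3 * 1.002209 = 3.006627, which rounds to 3.0066.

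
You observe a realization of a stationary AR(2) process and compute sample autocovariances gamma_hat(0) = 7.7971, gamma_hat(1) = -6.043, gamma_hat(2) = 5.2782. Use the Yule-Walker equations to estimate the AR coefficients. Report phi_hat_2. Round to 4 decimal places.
\hat\phi_{2} = 0.1910

The Yule-Walker equations for an AR(p) process read, in matrix form,
  Gamma_p phi = r_p,   with   (Gamma_p)_{ij} = gamma(|i - j|),
                       (r_p)_i = gamma(i),   i,j = 1..p.
Substitute the sample gammas (Toeplitz matrix and right-hand side of size 2):
  Gamma_p = [[7.7971, -6.043], [-6.043, 7.7971]]
  r_p     = [-6.043, 5.2782]
Written out:
  7.7971 phi_1 - 6.043 phi_2 = -6.043
  -6.043 phi_1 + 7.7971 phi_2 = 5.2782
Solve by Cramer's rule:
  det = gamma(0)^2 - gamma(1)^2 = (7.7971)^2 - (-6.043)^2 = 60.79476841 - 36.517849 = 24.27691941
  phi_hat_1 = [gamma(1) gamma(0) - gamma(1) gamma(2)] / det = [(-6.043)(7.7971) - (-6.043)(5.2782)] / 24.27691941 = -15.2217127 / 24.27691941 = -0.627
  phi_hat_2 = [gamma(0) gamma(2) - gamma(1)^2] / det = [(7.7971)(5.2782) - (-6.043)^2] / 24.27691941 = 4.63680422 / 24.27691941 = 0.191
So phi_hat = [-0.6270, 0.1910].
Therefore phi_hat_2 = 0.1910.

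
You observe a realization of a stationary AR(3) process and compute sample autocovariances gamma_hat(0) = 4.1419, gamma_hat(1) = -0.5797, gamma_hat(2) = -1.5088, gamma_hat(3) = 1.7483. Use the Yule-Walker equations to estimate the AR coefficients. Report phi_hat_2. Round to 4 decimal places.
\hat\phi_{2} = -0.3220

The Yule-Walker equations for an AR(p) process read, in matrix form,
  Gamma_p phi = r_p,   with   (Gamma_p)_{ij} = gamma(|i - j|),
                       (r_p)_i = gamma(i),   i,j = 1..p.
Substitute the sample gammas (Toeplitz matrix and right-hand side of size 3):
  Gamma_p = [[4.1419, -0.5797, -1.5088], [-0.5797, 4.1419, -0.5797], [-1.5088, -0.5797, 4.1419]]
  r_p     = [-0.5797, -1.5088, 1.7483]
Written out (R1..R3):
  (R1) 4.1419 phi_1 - 0.5797 phi_2 - 1.5088 phi_3 = -0.5797
  (R2) -0.5797 phi_1 + 4.1419 phi_2 - 0.5797 phi_3 = -1.5088
  (R3) -1.5088 phi_1 - 0.5797 phi_2 + 4.1419 phi_3 = 1.7483
Gaussian elimination:
  R2 <- R2 - (-0.5797/4.1419) R1 = R2 - (-0.13996) R1:  4.060765 phi_2 - 0.790872 phi_3 = -1.589935
  R3 <- R3 - (-1.5088/4.1419) R1 = R3 - (-0.364277) R1:  -0.790872 phi_2 + 3.592278 phi_3 = 1.537128
  R3 <- R3 - (-0.790872/4.060765) R2 = R3 - (-0.194759) R2:  3.438249 phi_3 = 1.227474
Back-substitution:
  phi_hat_3 = 1.227474 / 3.438249 = 0.357006
  phi_hat_2 = (-1.589935 - (-0.790872)(0.357006)) / 4.060765 = -0.322006
  phi_hat_1 = (-0.5797 - (-0.5797)(-0.322006) - (-1.5088)(0.357006)) / 4.1419 = -0.054979
So phi_hat = [-0.0550, -0.3220, 0.3570].
Therefore phi_hat_2 = -0.3220.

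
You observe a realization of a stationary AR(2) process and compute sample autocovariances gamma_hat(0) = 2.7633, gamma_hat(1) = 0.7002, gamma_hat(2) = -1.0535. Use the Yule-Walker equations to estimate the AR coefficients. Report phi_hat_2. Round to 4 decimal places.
\hat\phi_{2} = -0.4760

The Yule-Walker equations for an AR(p) process read, in matrix form,
  Gamma_p phi = r_p,   with   (Gamma_p)_{ij} = gamma(|i - j|),
                       (r_p)_i = gamma(i),   i,j = 1..p.
Substitute the sample gammas (Toeplitz matrix and right-hand side of size 2):
  Gamma_p = [[2.7633, 0.7002], [0.7002, 2.7633]]
  r_p     = [0.7002, -1.0535]
Written out:
  2.7633 phi_1 + 0.7002 phi_2 = 0.7002
  0.7002 phi_1 + 2.7633 phi_2 = -1.0535
Solve by Cramer's rule:
  det = gamma(0)^2 - gamma(1)^2 = (2.7633)^2 - (0.7002)^2 = 7.63582689 - 0.49028004 = 7.14554685
  phi_hat_1 = [gamma(1) gamma(0) - gamma(1) gamma(2)] / det = [(0.7002)(2.7633) - (0.7002)(-1.0535)] / 7.14554685 = 2.67252336 / 7.14554685 = 0.374
  phi_hat_2 = [gamma(0) gamma(2) - gamma(1)^2] / det = [(2.7633)(-1.0535) - (0.7002)^2] / 7.14554685 = -3.40141659 / 7.14554685 = -0.476
So phi_hat = [0.3740, -0.4760].
Therefore phi_hat_2 = -0.4760.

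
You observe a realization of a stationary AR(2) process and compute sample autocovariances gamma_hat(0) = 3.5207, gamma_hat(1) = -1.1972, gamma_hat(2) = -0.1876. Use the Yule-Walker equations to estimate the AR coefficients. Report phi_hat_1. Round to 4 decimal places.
\hat\phi_{1} = -0.4050

The Yule-Walker equations for an AR(p) process read, in matrix form,
  Gamma_p phi = r_p,   with   (Gamma_p)_{ij} = gamma(|i - j|),
                       (r_p)_i = gamma(i),   i,j = 1..p.
Substitute the sample gammas (Toeplitz matrix and right-hand side of size 2):
  Gamma_p = [[3.5207, -1.1972], [-1.1972, 3.5207]]
  r_p     = [-1.1972, -0.1876]
Written out:
  3.5207 phi_1 - 1.1972 phi_2 = -1.1972
  -1.1972 phi_1 + 3.5207 phi_2 = -0.1876
Solve by Cramer's rule:
  det = gamma(0)^2 - gamma(1)^2 = (3.5207)^2 - (-1.1972)^2 = 12.39532849 - 1.43328784 = 10.96204065
  phi_hat_1 = [gamma(1) gamma(0) - gamma(1) gamma(2)] / det = [(-1.1972)(3.5207) - (-1.1972)(-0.1876)] / 10.96204065 = -4.43957676 / 10.96204065 = -0.405
  phi_hat_2 = [gamma(0) gamma(2) - gamma(1)^2] / det = [(3.5207)(-0.1876) - (-1.1972)^2] / 10.96204065 = -2.09377116 / 10.96204065 = -0.191
So phi_hat = [-0.4050, -0.1910].
Therefore phi_hat_1 = -0.4050.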